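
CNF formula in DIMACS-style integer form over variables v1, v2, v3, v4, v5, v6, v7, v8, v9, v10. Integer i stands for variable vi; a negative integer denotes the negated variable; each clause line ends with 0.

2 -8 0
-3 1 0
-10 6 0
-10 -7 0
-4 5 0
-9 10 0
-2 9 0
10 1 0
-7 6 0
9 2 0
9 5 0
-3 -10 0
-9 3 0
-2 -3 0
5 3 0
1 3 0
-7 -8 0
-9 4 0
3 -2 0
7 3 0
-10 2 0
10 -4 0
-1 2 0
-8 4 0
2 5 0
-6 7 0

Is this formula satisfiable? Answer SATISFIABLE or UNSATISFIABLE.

UNSATISFIABLE

v2 = True:
  propagation gives v9=True, v10=True, v6=True, v7=False; an empty clause results — contradiction.
v2 = False:
  propagation gives v8=False, v9=True, v10=True; an empty clause results — contradiction.
Every branch closes, so no satisfying assignment exists.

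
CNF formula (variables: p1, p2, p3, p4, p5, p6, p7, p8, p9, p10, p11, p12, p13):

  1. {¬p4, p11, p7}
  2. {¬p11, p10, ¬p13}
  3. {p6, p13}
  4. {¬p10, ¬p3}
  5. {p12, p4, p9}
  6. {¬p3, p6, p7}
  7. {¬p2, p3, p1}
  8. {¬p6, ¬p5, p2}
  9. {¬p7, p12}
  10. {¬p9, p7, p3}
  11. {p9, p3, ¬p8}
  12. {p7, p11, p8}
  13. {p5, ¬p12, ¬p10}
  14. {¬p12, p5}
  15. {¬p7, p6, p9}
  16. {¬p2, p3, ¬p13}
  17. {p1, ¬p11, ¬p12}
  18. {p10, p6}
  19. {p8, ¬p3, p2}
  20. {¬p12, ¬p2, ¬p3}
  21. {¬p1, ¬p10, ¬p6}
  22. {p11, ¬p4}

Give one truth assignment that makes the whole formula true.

p1=True, p2=True, p3=True, p4=True, p5=True, p6=True, p7=False, p8=True, p9=True, p10=False, p11=True, p12=False, p13=False

Set p1 = True and propagate.
For the remaining variables, p2 = True, p3 = True, p4 = True, p5 = True, p6 = True, p7 = False, p8 = True, p9 = True, p10 = False, p11 = True, p12 = False, p13 = False works.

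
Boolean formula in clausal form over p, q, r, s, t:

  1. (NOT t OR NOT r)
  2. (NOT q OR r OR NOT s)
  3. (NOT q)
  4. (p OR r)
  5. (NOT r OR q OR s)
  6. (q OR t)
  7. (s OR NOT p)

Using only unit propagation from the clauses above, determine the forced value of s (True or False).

True

Unit clause (NOT q) sets q = False.
(q OR t) with q = False leaves only t, so t = True.
From (NOT r OR NOT t) and t = True: r = False.
From (p OR r) and r = False: p = True.
From (NOT p OR s) and p = True: s = True.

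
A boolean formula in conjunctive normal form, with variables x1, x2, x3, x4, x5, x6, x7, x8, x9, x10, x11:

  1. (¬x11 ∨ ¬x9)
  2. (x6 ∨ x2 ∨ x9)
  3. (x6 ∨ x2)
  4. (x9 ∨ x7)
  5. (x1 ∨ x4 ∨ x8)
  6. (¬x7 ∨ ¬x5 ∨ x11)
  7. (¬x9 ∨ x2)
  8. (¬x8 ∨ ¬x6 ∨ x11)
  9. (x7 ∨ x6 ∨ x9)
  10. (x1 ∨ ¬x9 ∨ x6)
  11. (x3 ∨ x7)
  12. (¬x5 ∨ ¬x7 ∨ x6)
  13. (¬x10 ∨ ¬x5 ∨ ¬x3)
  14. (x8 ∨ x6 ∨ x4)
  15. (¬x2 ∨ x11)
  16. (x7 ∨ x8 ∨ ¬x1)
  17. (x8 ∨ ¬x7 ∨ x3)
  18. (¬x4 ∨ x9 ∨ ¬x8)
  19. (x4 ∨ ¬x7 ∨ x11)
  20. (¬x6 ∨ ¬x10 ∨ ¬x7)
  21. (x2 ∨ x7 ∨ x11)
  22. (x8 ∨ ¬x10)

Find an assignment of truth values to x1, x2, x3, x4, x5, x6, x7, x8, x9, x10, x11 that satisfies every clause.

x1=True, x2=True, x3=True, x4=False, x5=False, x6=False, x7=True, x8=True, x9=False, x10=True, x11=True

Check each clause:
  1. (¬x9 ∨ ¬x11) — ¬x9 is true.
  2. (x6 ∨ x2 ∨ x9) — x2 is true.
  3. (x2 ∨ x6) — x2 is true.
  4. (x9 ∨ x7) — x7 is true.
  5. (x4 ∨ x8 ∨ x1) — x8 is true.
  6. (¬x7 ∨ x11 ∨ ¬x5) — x11 is true.
  7. (x2 ∨ ¬x9) — x2 is true.
  8. (¬x6 ∨ x11 ∨ ¬x8) — ¬x6 is true.
  9. (x6 ∨ x9 ∨ x7) — x7 is true.
  10. (x1 ∨ x6 ∨ ¬x9) — x1 is true.
  11. (x7 ∨ x3) — x3 is true.
  12. (¬x7 ∨ x6 ∨ ¬x5) — ¬x5 is true.
  13. (¬x5 ∨ ¬x3 ∨ ¬x10) — ¬x5 is true.
  14. (x4 ∨ x6 ∨ x8) — x8 is true.
  15. (x11 ∨ ¬x2) — x11 is true.
  16. (¬x1 ∨ x7 ∨ x8) — x8 is true.
  17. (x8 ∨ x3 ∨ ¬x7) — x8 is true.
  18. (¬x4 ∨ x9 ∨ ¬x8) — ¬x4 is true.
  19. (x4 ∨ ¬x7 ∨ x11) — x11 is true.
  20. (¬x10 ∨ ¬x7 ∨ ¬x6) — ¬x6 is true.
  21. (x11 ∨ x7 ∨ x2) — x2 is true.
  22. (x8 ∨ ¬x10) — x8 is true.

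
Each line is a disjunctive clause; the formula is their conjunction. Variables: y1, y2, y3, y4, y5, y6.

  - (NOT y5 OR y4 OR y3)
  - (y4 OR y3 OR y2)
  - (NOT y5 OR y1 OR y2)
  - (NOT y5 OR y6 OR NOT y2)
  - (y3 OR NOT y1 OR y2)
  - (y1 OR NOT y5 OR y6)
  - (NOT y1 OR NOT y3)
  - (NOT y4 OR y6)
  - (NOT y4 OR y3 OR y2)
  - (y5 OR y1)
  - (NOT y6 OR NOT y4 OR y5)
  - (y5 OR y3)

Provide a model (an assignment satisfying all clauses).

y1 = False  y2 = True  y3 = True  y4 = True  y5 = True  y6 = True

Check each clause:
  1. (NOT y5 OR y4 OR y3) — y3 is true.
  2. (y2 OR y3 OR y4) — y2 is true.
  3. (y1 OR NOT y5 OR y2) — y2 is true.
  4. (NOT y5 OR NOT y2 OR y6) — y6 is true.
  5. (y2 OR NOT y1 OR y3) — y2 is true.
  6. (NOT y5 OR y1 OR y6) — y6 is true.
  7. (NOT y3 OR NOT y1) — NOT y1 is true.
  8. (y6 OR NOT y4) — y6 is true.
  9. (y2 OR y3 OR NOT y4) — y2 is true.
  10. (y1 OR y5) — y5 is true.
  11. (NOT y4 OR NOT y6 OR y5) — y5 is true.
  12. (y5 OR y3) — y3 is true.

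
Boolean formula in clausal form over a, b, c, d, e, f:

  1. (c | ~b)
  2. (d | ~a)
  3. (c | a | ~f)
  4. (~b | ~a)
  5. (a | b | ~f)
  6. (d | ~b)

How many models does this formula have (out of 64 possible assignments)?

Case analysis on a and b:
  a=1, b=1: a clause becomes empty — 0.
  a=1, b=0: forces d=1; c, e, f free → 2^3 = 8.
  a=0, b=1: remaining (c,d,e,f) ∈ {(1,1,0,0); (1,1,0,1); (1,1,1,0); (1,1,1,1)} — 4.
  a=0, b=0: forces f=0; c, d, e free → 2^3 = 8.
Total: 0 + 8 + 4 + 8 = 20.

20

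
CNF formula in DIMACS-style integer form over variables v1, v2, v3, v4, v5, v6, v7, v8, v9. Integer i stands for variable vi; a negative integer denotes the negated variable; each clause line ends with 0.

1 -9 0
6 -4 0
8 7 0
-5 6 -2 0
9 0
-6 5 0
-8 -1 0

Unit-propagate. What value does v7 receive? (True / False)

True

(v9) is a unit clause: v9 = True.
From (v1 \/ ~v9) and v9 = True: v1 = True.
From (~v1 \/ ~v8) and v1 = True: v8 = False.
In (v8 \/ v7), v8 is now false; v7 must hold, so v7 = True.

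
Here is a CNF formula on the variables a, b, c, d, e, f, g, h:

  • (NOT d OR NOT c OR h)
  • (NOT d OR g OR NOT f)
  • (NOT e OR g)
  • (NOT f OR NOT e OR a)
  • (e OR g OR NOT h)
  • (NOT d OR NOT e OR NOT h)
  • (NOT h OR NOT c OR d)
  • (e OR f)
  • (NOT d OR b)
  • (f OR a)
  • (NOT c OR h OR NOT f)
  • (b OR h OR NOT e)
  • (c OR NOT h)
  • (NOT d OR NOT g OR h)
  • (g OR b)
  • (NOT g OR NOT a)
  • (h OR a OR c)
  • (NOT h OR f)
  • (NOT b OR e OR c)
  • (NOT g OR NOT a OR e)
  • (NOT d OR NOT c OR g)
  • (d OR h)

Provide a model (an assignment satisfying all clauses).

a=F, b=T, c=T, d=T, e=F, f=T, g=T, h=T

Try a = False.
  then f is forced to True.
  then e is forced to False.
For the remaining variables, b = True, c = True, d = True, g = True, h = True works.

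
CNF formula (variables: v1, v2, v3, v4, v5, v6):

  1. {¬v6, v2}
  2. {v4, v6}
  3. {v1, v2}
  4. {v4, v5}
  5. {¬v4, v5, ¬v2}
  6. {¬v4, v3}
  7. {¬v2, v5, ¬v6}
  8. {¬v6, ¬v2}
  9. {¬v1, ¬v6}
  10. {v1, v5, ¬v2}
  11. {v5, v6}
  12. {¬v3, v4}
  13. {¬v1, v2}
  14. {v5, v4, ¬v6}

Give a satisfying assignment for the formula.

v1=T, v2=T, v3=T, v4=T, v5=T, v6=F

Check each clause:
  1. {¬v6, v2} — ¬v6 is true.
  2. {v4, v6} — v4 is true.
  3. {v1, v2} — v1 is true.
  4. {v4, v5} — v4 is true.
  5. {¬v4, v5, ¬v2} — v5 is true.
  6. {¬v4, v3} — v3 is true.
  7. {¬v2, ¬v6, v5} — ¬v6 is true.
  8. {¬v6, ¬v2} — ¬v6 is true.
  9. {¬v1, ¬v6} — ¬v6 is true.
  10. {¬v2, v1, v5} — v1 is true.
  11. {v6, v5} — v5 is true.
  12. {v4, ¬v3} — v4 is true.
  13. {v2, ¬v1} — v2 is true.
  14. {v4, ¬v6, v5} — ¬v6 is true.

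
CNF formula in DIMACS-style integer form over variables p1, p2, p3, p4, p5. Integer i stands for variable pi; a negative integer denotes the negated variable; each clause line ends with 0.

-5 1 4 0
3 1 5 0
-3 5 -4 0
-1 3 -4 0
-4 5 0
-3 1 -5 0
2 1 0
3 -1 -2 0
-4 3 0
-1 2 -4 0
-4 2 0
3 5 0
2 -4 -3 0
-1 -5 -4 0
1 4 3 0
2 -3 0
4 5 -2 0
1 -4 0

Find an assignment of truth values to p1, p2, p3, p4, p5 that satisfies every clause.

p1 = True, p2 = False, p3 = False, p4 = False, p5 = True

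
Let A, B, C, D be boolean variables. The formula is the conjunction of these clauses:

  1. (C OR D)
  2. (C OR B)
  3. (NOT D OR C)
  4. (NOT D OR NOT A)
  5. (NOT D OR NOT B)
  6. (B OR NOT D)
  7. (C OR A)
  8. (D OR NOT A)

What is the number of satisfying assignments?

Satisfying assignments:
  A=0 B=0 C=1 D=0
  A=0 B=1 C=1 D=0
That's 2 in total.

2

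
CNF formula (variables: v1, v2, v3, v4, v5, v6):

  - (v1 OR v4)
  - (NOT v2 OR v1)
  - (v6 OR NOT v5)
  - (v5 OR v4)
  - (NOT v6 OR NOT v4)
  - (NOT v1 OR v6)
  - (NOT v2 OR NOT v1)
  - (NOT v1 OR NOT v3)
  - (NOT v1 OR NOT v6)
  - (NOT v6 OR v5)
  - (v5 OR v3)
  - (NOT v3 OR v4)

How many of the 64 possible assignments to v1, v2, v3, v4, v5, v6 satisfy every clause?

1

The models are:
  v1=F v2=F v3=T v4=T v5=F v6=F
Count: 1.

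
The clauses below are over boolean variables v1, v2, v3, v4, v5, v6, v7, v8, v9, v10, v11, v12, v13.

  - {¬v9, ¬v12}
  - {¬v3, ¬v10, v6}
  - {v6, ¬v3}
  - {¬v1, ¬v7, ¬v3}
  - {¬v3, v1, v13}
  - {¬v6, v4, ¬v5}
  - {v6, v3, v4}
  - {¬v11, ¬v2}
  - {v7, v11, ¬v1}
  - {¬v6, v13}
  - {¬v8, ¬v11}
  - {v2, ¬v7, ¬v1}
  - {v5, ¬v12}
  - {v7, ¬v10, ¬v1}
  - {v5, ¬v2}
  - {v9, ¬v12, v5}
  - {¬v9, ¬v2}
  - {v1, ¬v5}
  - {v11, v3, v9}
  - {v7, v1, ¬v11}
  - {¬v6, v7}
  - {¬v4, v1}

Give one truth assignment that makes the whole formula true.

Pure literal: v8 appears only negated; assign v8 = False.
v12 occurs only negated in the remaining clauses — set v12 = False.
Set v1 = False and propagate.
  then v5 is forced to False.
  then v2 is forced to False.
  then v4 is forced to False.
For the remaining variables, v3 = True, v6 = True, v7 = True, v9 = True, v10 = True, v11 = False, v13 = True works.
Every clause has at least one true literal under this assignment.

v1=False, v2=False, v3=True, v4=False, v5=False, v6=True, v7=True, v8=False, v9=True, v10=True, v11=False, v12=False, v13=True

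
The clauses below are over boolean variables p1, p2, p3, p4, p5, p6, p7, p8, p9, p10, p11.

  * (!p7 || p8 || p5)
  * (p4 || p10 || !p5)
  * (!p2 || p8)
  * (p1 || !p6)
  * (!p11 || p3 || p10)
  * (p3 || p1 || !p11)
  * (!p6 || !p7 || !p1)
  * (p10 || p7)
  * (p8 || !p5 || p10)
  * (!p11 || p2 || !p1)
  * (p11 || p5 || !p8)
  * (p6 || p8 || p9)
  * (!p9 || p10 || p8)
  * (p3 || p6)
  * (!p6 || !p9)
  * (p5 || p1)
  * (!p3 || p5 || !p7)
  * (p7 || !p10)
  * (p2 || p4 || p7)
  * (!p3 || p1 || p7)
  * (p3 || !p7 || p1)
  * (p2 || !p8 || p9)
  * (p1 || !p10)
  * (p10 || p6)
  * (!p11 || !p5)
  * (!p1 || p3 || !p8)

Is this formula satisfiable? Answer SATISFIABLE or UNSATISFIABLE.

Pure literal: p4 appears only positively; assign p4 = True.
Set p1 = True and propagate.
Set p2 = True and propagate.
  then p8 is forced to True.
  then p3 is forced to True.
For the remaining variables, p5 = True, p6 = False, p7 = True, p9 = True, p10 = True, p11 = False works.
So p1 = True  p2 = True  p3 = True  p4 = True  p5 = True  p6 = False  p7 = True  p8 = True  p9 = True  p10 = True  p11 = False is a satisfying assignment.

SATISFIABLE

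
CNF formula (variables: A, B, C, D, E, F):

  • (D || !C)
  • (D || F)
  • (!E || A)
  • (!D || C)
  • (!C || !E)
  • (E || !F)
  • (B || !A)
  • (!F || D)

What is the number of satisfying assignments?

The models are:
  A=0 B=0 C=1 D=1 E=0 F=0
  A=0 B=1 C=1 D=1 E=0 F=0
  A=1 B=1 C=1 D=1 E=0 F=0
Count: 3.

3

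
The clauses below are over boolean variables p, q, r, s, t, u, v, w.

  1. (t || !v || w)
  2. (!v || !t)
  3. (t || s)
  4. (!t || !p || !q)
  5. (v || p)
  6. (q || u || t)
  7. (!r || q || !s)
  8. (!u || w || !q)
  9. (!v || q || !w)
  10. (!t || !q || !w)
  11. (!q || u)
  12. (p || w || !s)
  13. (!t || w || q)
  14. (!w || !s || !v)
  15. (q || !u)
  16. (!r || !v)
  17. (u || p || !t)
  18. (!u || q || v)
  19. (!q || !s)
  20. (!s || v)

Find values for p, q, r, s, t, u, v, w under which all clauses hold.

p=T, q=F, r=T, s=F, t=T, u=F, v=F, w=T

Set p = True and propagate.
Set q = False and propagate.
  then u is forced to False.
  then t is forced to True.
  then v is forced to False.
  then w is forced to True.
  then s is forced to False.
r is now unconstrained; take r = True.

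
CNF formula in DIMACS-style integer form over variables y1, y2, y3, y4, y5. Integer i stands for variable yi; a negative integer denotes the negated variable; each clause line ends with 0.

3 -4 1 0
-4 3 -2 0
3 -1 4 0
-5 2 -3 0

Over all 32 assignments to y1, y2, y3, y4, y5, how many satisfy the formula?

Split on y3, then y4.
  y3=1, y4=1: y1 free; 3 ways for (y2,y5) × 2^1 = 6.
  y3=1, y4=0: y1 free; 3 ways for (y2,y5) × 2^1 = 6.
  y3=0, y4=1: remaining (y1,y2,y5) ∈ {(1,0,0); (1,0,1)} — 2.
  y3=0, y4=0: remaining (y1,y2,y5) ∈ {(0,0,0); (0,0,1); (0,1,0); (0,1,1)} — 4.
Total: 6 + 6 + 2 + 4 = 18.

18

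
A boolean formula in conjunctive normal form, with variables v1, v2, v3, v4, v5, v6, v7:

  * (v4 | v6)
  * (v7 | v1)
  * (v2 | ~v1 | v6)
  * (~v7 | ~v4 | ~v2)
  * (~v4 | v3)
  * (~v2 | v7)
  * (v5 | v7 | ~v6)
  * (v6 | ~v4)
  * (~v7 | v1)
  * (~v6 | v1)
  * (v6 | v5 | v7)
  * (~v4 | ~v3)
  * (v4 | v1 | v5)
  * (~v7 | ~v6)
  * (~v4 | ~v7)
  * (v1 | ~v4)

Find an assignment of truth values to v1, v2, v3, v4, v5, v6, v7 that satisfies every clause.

v1=T  v2=F  v3=F  v4=F  v5=T  v6=T  v7=F

Pure literal: v5 appears only positively; assign v5 = True.
Set v1 = True and propagate.
Try v2 = False.
  then v6 is forced to True.
  then v7 is forced to False.
For the remaining variables, v3 = False, v4 = False works.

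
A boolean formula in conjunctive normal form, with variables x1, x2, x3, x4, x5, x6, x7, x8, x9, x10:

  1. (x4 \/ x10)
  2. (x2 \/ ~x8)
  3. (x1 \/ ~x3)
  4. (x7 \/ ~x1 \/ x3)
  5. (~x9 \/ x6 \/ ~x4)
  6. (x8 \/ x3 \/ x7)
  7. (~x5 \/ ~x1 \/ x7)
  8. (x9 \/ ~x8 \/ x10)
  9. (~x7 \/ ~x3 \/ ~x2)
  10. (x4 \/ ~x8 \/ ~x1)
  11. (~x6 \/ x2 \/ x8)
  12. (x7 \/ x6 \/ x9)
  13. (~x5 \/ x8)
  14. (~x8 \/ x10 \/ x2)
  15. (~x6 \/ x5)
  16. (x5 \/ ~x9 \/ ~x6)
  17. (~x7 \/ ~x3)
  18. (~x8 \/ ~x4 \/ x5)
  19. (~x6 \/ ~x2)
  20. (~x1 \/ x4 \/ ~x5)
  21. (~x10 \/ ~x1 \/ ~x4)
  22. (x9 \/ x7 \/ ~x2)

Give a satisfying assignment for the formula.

x1 = F, x2 = T, x3 = F, x4 = T, x5 = T, x6 = F, x7 = T, x8 = T, x9 = F, x10 = T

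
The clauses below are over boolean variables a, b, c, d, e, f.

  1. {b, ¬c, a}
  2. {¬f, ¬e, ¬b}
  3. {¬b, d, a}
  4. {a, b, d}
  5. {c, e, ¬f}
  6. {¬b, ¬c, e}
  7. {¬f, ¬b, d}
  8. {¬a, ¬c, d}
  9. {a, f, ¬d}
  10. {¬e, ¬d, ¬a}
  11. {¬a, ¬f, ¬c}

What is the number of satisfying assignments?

9

Case analysis on a and b:
  a=T, b=T: remaining (c,d,e,f) ∈ {(F,F,F,F); (F,F,T,F); (F,T,F,F)} — 3.
  a=T, b=F: 5 of the 16 assignments to (c,d,e,f) work.
  a=F, b=T: a clause becomes empty — 0.
  a=F, b=F: remaining (c,d,e,f) ∈ {(F,T,T,T)} — 1.
Total: 3 + 5 + 0 + 1 = 9.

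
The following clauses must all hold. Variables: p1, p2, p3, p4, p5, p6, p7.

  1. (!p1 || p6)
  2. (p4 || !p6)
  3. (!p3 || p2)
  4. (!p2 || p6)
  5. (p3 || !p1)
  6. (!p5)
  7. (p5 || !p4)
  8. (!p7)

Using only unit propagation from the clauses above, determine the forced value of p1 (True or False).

False

(!p5) stands alone — p5 = False.
From (!p4 || p5) and p5 = False: p4 = False.
In (!p6 || p4), p4 is now false; !p6 must hold, so p6 = False.
(!p1 || p6) with p6 = False leaves only !p1, so p1 = False.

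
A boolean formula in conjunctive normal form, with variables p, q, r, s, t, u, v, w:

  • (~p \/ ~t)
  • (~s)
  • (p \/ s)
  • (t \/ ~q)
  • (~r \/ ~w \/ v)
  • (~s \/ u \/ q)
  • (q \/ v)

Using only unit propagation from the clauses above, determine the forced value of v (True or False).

(~s) is a unit clause: s = False.
From (s \/ p) and s = False: p = True.
In (~p \/ ~t), ~p is now false; ~t must hold, so t = False.
In (t \/ ~q), t is now false; ~q must hold, so q = False.
From (q \/ v) and q = False: v = True.

True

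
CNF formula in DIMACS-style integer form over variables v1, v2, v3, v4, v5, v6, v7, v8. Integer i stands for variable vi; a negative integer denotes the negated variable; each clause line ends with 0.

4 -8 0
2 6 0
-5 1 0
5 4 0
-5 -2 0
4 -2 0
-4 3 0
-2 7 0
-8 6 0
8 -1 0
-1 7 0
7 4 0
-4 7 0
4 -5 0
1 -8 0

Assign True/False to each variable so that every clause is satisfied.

v3 occurs only positively in the remaining clauses — set v3 = True.
v6 occurs only positively in the remaining clauses — set v6 = True.
Set v1 = True and propagate.
  then v8 is forced to True.
  then v4 is forced to True.
  then v7 is forced to True.
Try v2 = True.
  then v5 is forced to False.
Every clause has at least one true literal under this assignment.

v1=True  v2=True  v3=True  v4=True  v5=False  v6=True  v7=True  v8=True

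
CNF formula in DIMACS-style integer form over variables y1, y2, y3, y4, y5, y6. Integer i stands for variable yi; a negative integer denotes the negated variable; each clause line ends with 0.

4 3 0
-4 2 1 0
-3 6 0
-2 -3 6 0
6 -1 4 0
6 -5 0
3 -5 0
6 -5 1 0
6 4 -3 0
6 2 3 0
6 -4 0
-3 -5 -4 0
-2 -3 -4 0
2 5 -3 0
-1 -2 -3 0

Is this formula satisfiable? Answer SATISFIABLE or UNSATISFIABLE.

SATISFIABLE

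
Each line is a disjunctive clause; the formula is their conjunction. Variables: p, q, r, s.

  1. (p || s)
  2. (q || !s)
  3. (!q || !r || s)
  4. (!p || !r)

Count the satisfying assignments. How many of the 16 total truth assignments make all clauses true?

Satisfying assignments:
  p=F q=T r=F s=T
  p=F q=T r=T s=T
  p=T q=F r=F s=F
  p=T q=T r=F s=F
  p=T q=T r=F s=T
That's 5 in total.

5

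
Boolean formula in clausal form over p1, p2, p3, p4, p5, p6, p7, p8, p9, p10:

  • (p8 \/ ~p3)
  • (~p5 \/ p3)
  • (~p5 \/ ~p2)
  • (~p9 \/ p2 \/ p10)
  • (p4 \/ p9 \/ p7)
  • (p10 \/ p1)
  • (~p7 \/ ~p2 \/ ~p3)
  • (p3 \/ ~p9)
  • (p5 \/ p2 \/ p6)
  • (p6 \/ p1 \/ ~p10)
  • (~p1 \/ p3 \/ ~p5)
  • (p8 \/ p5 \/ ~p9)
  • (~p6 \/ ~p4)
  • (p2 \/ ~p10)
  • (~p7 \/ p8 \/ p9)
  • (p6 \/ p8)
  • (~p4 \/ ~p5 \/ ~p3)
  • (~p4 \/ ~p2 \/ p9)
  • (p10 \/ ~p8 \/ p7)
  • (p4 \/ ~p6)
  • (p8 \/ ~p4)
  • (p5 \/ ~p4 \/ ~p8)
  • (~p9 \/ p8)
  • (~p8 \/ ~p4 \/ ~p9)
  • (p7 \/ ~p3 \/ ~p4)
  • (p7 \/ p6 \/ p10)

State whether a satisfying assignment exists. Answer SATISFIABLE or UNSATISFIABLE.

SATISFIABLE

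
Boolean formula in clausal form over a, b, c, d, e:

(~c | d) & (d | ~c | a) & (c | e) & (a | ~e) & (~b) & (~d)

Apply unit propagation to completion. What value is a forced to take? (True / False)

(~b) is a unit clause: b = False.
(~d) stands alone — d = False.
From (~c | d) and d = False: c = False.
(e | c) with c = False leaves only e, so e = True.
(~e | a) with e = True leaves only a, so a = True.

True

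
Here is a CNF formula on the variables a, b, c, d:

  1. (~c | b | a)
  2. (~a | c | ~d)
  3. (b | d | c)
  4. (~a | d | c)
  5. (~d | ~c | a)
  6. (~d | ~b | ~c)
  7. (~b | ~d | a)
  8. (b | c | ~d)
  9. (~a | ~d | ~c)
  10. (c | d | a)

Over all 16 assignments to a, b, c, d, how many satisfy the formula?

Satisfying assignments:
  a=F b=T c=T d=F
  a=T b=F c=T d=F
  a=T b=T c=T d=F
Count: 3.

3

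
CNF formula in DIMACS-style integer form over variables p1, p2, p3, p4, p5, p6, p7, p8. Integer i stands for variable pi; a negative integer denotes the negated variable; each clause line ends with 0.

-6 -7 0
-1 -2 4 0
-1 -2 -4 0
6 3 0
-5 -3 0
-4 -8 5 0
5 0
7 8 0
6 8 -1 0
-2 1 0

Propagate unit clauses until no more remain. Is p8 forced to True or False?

True

Unit clause (p5) sets p5 = True.
From (NOT p3 OR NOT p5) and p5 = True: p3 = False.
(p3 OR p6): since p3 = False, the clause reduces to (p6). p6 = True.
(NOT p7 OR NOT p6): since p6 = True, the clause reduces to (NOT p7). p7 = False.
From (p7 OR p8) and p7 = False: p8 = True.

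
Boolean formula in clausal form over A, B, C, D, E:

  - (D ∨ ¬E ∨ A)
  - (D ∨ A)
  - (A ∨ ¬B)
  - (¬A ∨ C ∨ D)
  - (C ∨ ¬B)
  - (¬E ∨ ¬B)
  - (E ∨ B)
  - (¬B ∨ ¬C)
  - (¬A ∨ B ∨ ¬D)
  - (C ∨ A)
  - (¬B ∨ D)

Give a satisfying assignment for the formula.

A=True, B=False, C=True, D=False, E=True

Check each clause:
  1. (A ∨ ¬E ∨ D) — A is true.
  2. (A ∨ D) — A is true.
  3. (¬B ∨ A) — A is true.
  4. (D ∨ ¬A ∨ C) — C is true.
  5. (¬B ∨ C) — C is true.
  6. (¬E ∨ ¬B) — ¬B is true.
  7. (B ∨ E) — E is true.
  8. (¬C ∨ ¬B) — ¬B is true.
  9. (¬D ∨ ¬A ∨ B) — ¬D is true.
  10. (C ∨ A) — A is true.
  11. (¬B ∨ D) — ¬B is true.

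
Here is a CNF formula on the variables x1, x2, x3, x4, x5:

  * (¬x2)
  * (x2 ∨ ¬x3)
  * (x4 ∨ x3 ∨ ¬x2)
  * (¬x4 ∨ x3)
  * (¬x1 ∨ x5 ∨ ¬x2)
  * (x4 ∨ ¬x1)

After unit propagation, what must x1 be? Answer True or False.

Unit clause (¬x2) sets x2 = False.
From (¬x3 ∨ x2) and x2 = False: x3 = False.
(¬x4 ∨ x3): since x3 = False, the clause reduces to (¬x4). x4 = False.
(¬x1 ∨ x4): since x4 = False, the clause reduces to (¬x1). x1 = False.

False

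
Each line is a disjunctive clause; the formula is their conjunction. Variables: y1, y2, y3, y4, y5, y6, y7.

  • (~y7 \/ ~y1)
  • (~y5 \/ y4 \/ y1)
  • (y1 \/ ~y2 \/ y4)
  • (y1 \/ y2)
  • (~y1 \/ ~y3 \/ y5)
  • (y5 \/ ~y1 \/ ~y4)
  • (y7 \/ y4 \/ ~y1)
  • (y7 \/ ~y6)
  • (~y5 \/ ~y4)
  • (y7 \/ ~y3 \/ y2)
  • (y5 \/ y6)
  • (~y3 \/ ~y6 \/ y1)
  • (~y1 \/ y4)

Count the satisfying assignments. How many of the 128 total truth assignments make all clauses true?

Satisfying assignments:
  y1=F y2=T y3=F y4=T y5=F y6=T y7=T
That's 1 in total.

1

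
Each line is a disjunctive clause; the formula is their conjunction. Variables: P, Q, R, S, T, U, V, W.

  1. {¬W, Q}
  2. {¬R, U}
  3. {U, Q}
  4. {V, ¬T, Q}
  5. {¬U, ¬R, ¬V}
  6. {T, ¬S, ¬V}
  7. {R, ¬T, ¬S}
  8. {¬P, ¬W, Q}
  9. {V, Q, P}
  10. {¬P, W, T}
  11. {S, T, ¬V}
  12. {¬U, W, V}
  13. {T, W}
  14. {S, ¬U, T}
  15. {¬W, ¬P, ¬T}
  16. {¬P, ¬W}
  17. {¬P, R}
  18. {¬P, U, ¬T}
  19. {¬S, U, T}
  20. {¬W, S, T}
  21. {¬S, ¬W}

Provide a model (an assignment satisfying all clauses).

P = False  Q = False  R = False  S = False  T = True  U = True  V = True  W = False

Try P = False.
The remaining clauses are satisfied by Q = False, R = False, S = False, T = True, U = True, V = True, W = False.
Every clause has at least one true literal under this assignment.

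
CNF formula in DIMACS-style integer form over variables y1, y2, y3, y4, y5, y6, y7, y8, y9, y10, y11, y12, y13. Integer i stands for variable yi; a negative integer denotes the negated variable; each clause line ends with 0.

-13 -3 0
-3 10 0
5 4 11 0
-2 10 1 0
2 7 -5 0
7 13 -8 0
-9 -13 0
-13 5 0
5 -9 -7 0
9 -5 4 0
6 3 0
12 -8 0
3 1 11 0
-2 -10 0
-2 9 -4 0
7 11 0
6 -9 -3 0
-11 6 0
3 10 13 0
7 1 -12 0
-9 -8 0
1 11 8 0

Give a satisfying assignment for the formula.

y1=T, y2=F, y3=T, y4=T, y5=F, y6=T, y7=T, y8=T, y9=F, y10=T, y11=T, y12=T, y13=F

Check each clause:
  1. (~y3 | ~y13) — ~y13 is true.
  2. (~y3 | y10) — y10 is true.
  3. (y11 | y4 | y5) — y11 is true.
  4. (~y2 | y10 | y1) — y1 is true.
  5. (~y5 | y2 | y7) — ~y5 is true.
  6. (~y8 | y13 | y7) — y7 is true.
  7. (~y9 | ~y13) — ~y13 is true.
  8. (~y13 | y5) — ~y13 is true.
  9. (y5 | ~y9 | ~y7) — ~y9 is true.
  10. (y9 | ~y5 | y4) — ~y5 is true.
  11. (y3 | y6) — y3 is true.
  12. (~y8 | y12) — y12 is true.
  13. (y11 | y3 | y1) — y11 is true.
  14. (~y10 | ~y2) — ~y2 is true.
  15. (~y2 | y9 | ~y4) — ~y2 is true.
  16. (y7 | y11) — y11 is true.
  17. (~y9 | ~y3 | y6) — y6 is true.
  18. (~y11 | y6) — y6 is true.
  19. (y10 | y3 | y13) — y10 is true.
  20. (~y12 | y1 | y7) — y1 is true.
  21. (~y9 | ~y8) — ~y9 is true.
  22. (y1 | y8 | y11) — y8 is true.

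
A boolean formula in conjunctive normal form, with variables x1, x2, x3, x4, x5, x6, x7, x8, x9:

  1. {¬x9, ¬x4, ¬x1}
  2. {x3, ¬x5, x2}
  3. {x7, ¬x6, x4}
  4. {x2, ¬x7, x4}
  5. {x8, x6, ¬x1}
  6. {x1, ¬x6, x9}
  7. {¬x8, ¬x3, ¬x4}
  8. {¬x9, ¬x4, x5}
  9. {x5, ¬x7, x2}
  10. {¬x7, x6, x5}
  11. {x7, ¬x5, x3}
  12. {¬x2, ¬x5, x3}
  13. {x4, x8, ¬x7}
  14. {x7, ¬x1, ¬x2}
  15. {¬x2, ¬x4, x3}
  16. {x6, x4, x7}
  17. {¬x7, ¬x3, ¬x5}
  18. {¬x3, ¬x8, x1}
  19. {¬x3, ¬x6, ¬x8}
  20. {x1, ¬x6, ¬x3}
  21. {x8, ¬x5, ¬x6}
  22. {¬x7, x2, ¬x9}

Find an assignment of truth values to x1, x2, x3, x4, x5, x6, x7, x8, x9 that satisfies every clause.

x1 = True  x2 = False  x3 = False  x4 = True  x5 = False  x6 = False  x7 = False  x8 = True  x9 = False

Branch on x1: take x1 = True.
Try x2 = False.
Try x3 = False.
  then x5 is forced to False.
  then x7 is forced to False.
The remaining clauses are satisfied by x4 = True, x6 = False, x8 = True, x9 = False.
Every clause has at least one true literal under this assignment.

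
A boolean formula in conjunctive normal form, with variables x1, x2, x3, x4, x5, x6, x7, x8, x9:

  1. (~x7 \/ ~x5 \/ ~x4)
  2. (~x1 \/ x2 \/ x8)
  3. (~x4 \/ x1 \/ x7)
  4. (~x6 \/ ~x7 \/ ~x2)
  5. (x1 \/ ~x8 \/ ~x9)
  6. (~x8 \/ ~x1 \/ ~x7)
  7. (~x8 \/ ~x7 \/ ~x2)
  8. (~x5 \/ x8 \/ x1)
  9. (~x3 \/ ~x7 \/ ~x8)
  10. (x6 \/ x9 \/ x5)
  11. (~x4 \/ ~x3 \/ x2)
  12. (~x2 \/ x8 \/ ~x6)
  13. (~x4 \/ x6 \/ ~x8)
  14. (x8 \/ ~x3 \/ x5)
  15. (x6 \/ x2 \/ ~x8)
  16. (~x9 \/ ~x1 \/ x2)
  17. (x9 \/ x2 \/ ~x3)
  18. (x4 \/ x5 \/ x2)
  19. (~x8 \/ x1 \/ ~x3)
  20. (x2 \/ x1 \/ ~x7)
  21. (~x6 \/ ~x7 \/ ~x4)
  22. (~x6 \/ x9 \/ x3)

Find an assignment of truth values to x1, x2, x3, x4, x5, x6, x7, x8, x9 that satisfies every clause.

Set x1 = True and propagate.
Try x2 = True.
Set x3 = True and propagate.
For the remaining variables, x4 = False, x5 = True, x6 = False, x7 = True, x8 = False, x9 = True works.
Every clause has at least one true literal under this assignment.

x1 = 1  x2 = 1  x3 = 1  x4 = 0  x5 = 1  x6 = 0  x7 = 1  x8 = 0  x9 = 1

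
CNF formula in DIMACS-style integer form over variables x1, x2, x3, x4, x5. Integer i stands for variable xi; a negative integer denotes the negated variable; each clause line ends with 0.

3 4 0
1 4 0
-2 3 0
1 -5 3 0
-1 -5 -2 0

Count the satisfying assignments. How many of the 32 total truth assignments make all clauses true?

13

Case analysis on x1 and x3:
  x1=T, x3=T: x4 free; 3 ways for (x2,x5) × 2^1 = 6.
  x1=T, x3=F: remaining (x2,x4,x5) ∈ {(F,T,F); (F,T,T)} — 2.
  x1=F, x3=T: remaining (x2,x4,x5) ∈ {(F,T,F); (F,T,T); (T,T,F); (T,T,T)} — 4.
  x1=F, x3=F: remaining (x2,x4,x5) ∈ {(F,T,F)} — 1.
Total: 6 + 2 + 4 + 1 = 13.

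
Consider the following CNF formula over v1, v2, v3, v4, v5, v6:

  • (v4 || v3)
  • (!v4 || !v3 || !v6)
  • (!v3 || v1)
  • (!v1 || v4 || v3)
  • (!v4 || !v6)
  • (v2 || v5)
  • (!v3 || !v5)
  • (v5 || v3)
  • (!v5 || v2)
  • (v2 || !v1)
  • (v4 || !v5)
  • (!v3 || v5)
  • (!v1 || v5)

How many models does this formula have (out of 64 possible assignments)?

Satisfying assignments:
  v1=F v2=T v3=F v4=T v5=T v6=F
  v1=T v2=T v3=F v4=T v5=T v6=F
Count: 2.

2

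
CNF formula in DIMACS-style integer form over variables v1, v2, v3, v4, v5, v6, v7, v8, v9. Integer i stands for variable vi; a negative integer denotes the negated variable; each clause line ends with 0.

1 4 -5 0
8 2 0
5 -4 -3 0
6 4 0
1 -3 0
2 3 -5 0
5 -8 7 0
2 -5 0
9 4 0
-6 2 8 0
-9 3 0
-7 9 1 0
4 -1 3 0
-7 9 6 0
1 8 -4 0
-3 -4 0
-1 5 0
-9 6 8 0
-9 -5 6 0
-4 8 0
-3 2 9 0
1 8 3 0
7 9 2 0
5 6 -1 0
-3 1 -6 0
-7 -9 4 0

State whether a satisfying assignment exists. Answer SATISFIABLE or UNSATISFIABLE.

SATISFIABLE

v2 occurs only positively in the remaining clauses — set v2 = True.
Branch on v1: take v1 = True.
  then v5 is forced to True.
Set v3 = True and propagate.
  then v4 is forced to False.
  then v6 is forced to True.
  then v9 is forced to True.
  then v7 is forced to False.
v8 is now unconstrained; take v8 = True.
So v1=True  v2=True  v3=True  v4=False  v5=True  v6=True  v7=False  v8=True  v9=True is a satisfying assignment.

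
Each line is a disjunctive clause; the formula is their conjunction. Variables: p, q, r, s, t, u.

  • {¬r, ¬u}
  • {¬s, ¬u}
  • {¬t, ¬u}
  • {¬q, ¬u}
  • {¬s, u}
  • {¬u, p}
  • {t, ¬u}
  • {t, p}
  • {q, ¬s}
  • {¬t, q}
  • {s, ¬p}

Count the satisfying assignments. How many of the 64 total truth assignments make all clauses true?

2

Satisfying assignments:
  p=0 q=1 r=0 s=0 t=1 u=0
  p=0 q=1 r=1 s=0 t=1 u=0
That's 2 in total.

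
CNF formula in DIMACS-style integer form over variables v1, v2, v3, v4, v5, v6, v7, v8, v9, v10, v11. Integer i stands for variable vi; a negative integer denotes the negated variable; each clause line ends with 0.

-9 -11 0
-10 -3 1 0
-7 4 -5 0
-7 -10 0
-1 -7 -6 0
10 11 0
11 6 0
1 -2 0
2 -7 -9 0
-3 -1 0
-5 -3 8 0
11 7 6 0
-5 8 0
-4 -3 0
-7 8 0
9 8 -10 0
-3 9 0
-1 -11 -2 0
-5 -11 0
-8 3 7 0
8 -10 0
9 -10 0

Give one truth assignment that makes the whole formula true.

Pure literal: v5 appears only negated; assign v5 = False.
Set v1 = False and propagate.
  then v2 is forced to False.
Set v3 = False and propagate.
For the remaining variables, v4 = True, v6 = False, v7 = False, v8 = False, v9 = False, v10 = False, v11 = True works.
Every clause has at least one true literal under this assignment.

v1=F, v2=F, v3=F, v4=T, v5=F, v6=F, v7=F, v8=F, v9=F, v10=F, v11=T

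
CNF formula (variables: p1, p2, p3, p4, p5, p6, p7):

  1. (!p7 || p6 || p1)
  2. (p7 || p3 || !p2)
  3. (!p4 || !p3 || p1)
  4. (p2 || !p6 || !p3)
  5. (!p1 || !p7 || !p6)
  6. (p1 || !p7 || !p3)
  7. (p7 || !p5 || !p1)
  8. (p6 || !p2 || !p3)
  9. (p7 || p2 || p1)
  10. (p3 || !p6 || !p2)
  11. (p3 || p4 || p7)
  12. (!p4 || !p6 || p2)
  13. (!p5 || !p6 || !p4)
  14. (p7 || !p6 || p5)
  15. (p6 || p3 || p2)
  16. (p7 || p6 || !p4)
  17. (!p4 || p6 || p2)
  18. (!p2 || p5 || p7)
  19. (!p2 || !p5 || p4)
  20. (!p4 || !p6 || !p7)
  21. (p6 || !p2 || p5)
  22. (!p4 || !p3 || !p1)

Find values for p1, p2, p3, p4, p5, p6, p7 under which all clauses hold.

p1=True, p2=False, p3=True, p4=False, p5=False, p6=False, p7=True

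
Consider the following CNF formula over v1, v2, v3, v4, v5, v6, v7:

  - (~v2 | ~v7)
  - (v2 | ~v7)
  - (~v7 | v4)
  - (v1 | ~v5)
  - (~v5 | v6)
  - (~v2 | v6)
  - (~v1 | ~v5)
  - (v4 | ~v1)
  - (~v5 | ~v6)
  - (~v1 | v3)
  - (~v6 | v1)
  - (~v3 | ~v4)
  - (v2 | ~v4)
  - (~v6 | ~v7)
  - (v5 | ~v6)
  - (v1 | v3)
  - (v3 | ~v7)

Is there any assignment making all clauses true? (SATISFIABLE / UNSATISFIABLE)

SATISFIABLE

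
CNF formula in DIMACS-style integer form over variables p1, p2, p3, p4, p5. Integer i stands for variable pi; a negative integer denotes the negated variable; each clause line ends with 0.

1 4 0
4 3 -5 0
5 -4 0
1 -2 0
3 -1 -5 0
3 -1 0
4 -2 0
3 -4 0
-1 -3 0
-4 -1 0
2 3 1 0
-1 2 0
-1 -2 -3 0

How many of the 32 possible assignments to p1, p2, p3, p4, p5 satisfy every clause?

1

Satisfying assignments:
  p1=0 p2=0 p3=1 p4=1 p5=1
That's 1 in total.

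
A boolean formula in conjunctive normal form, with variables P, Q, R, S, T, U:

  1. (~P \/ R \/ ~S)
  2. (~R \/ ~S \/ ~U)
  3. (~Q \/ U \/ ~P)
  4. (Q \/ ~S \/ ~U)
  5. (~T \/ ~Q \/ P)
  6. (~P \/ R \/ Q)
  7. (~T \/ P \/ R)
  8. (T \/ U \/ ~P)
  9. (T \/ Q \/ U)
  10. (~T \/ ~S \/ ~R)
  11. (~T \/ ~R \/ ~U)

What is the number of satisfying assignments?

15

Split on P, then R.
  P=1, R=1: remaining (Q,S,T,U) ∈ {(0,0,0,1); (0,0,1,0); (1,0,0,1)} — 3.
  P=1, R=0: remaining (Q,S,T,U) ∈ {(1,0,0,1); (1,0,1,1)} — 2.
  P=0, R=1: 5 of the 16 assignments to (Q,S,T,U) work.
  P=0, R=0: 5 of the 16 assignments to (Q,S,T,U) work.
Total: 3 + 2 + 5 + 5 = 15.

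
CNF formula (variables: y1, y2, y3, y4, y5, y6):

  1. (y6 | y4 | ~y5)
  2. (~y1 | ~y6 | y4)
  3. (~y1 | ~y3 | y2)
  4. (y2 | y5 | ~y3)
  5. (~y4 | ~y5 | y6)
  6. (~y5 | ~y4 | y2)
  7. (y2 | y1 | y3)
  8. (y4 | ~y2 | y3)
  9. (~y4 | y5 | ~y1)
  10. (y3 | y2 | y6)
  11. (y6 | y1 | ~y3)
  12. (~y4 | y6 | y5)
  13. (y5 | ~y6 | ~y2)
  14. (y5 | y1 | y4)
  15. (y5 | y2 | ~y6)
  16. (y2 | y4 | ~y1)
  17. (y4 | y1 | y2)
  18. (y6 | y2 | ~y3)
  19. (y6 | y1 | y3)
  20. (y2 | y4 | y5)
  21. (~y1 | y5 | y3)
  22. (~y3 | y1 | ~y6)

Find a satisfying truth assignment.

Set y1 = False and propagate.
Try y2 = True.
Try y3 = False.
  then y4 is forced to True.
  then y6 is forced to True.
  then y5 is forced to True.
Every clause has at least one true literal under this assignment.

y1=F  y2=T  y3=F  y4=T  y5=T  y6=T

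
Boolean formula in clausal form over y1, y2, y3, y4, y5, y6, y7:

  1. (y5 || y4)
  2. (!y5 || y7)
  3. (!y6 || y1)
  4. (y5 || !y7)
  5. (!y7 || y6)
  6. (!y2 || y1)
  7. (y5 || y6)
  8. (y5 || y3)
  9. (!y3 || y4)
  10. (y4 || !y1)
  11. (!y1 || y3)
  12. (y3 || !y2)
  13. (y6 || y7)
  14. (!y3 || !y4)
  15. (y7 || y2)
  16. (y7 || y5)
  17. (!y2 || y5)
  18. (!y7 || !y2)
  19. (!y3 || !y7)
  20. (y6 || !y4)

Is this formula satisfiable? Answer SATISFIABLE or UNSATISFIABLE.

UNSATISFIABLE

y7 = True:
  propagation gives y5=True, y6=True, y1=True, y4=True; an empty clause results — contradiction.
y7 = False:
  propagation gives y5=False; an empty clause results — contradiction.
Every branch closes, so no satisfying assignment exists.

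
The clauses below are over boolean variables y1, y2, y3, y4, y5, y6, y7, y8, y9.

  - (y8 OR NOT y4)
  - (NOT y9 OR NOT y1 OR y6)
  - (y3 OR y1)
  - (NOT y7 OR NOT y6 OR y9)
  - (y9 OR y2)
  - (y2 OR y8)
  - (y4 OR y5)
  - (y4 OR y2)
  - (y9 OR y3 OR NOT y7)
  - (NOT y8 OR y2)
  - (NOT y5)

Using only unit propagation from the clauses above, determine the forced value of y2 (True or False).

True

(NOT y5) stands alone — y5 = False.
From (y5 OR y4) and y5 = False: y4 = True.
In (NOT y4 OR y8), NOT y4 is now false; y8 must hold, so y8 = True.
(NOT y8 OR y2): since y8 = True, the clause reduces to (y2). y2 = True.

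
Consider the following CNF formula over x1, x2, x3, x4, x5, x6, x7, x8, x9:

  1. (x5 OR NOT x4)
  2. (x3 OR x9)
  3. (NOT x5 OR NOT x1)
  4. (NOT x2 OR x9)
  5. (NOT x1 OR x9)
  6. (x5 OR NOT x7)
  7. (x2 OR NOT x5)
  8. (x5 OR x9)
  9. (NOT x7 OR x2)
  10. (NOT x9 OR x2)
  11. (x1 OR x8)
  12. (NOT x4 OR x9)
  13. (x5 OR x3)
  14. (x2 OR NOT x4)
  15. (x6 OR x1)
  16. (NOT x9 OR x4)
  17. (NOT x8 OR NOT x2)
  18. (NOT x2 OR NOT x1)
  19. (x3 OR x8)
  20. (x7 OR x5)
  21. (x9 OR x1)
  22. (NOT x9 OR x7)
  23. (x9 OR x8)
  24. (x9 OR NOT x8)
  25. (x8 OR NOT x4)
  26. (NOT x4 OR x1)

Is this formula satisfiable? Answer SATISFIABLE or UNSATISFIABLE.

UNSATISFIABLE

x9 = True:
  propagation gives x2=True, x4=True, x5=True, x1=False; an empty clause results — contradiction.
x9 = False:
  propagation gives x3=True, x2=False, x1=False; an empty clause results — contradiction.
Every branch closes, so no satisfying assignment exists.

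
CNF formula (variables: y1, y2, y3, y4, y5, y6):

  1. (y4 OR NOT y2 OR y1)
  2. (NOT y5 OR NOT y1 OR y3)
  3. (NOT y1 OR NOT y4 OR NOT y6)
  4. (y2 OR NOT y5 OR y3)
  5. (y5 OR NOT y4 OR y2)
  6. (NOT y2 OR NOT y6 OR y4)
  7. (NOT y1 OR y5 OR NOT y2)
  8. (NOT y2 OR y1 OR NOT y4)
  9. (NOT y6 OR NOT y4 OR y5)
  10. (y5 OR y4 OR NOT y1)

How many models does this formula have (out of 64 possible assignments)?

Case analysis on y4 and y1:
  y4=T, y1=T: remaining (y2,y3,y5,y6) ∈ {(F,T,T,F); (T,T,T,F)} — 2.
  y4=T, y1=F: remaining (y2,y3,y5,y6) ∈ {(F,T,T,F); (F,T,T,T)} — 2.
  y4=F, y1=T: remaining (y2,y3,y5,y6) ∈ {(F,T,T,F); (F,T,T,T); (T,T,T,F)} — 3.
  y4=F, y1=F: y6 free; 3 ways for (y2,y3,y5) × 2^1 = 6.
Total: 2 + 2 + 3 + 6 = 13.

13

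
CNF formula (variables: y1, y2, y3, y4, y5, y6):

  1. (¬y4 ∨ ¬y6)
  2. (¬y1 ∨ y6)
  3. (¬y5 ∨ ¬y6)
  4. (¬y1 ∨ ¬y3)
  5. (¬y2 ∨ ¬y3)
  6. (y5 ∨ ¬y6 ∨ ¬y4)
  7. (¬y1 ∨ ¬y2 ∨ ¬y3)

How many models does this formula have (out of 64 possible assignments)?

17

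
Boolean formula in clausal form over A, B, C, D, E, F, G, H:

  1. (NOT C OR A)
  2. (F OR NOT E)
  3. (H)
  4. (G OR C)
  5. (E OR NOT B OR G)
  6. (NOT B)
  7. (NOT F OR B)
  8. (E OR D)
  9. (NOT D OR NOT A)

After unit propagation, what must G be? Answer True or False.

True

Unit clause (H) sets H = True.
Unit clause (NOT B) sets B = False.
From (NOT F OR B) and B = False: F = False.
From (NOT E OR F) and F = False: E = False.
From (D OR E) and E = False: D = True.
In (NOT D OR NOT A), NOT D is now false; NOT A must hold, so A = False.
In (NOT C OR A), A is now false; NOT C must hold, so C = False.
(G OR C) with C = False leaves only G, so G = True.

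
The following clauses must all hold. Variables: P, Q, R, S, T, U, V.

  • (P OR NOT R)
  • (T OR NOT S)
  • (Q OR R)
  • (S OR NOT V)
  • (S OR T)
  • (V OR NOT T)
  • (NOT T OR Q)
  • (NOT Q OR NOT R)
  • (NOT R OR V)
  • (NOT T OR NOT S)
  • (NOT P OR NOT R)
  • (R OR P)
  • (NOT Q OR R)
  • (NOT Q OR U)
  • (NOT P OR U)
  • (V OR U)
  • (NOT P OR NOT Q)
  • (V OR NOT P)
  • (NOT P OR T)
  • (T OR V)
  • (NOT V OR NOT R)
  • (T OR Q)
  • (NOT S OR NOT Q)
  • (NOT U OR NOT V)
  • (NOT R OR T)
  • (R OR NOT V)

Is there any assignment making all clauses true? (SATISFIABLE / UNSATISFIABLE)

UNSATISFIABLE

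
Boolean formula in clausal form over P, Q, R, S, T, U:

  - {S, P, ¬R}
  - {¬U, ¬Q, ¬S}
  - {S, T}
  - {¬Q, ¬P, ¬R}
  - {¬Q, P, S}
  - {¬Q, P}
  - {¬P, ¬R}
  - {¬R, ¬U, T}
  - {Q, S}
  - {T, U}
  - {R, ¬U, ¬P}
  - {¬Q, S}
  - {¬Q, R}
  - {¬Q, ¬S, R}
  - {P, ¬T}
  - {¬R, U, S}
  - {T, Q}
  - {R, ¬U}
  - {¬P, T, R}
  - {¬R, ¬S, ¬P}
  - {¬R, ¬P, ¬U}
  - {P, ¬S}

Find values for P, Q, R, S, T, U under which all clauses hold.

P=True, Q=False, R=False, S=True, T=True, U=False

Check each clause:
  1. {P, ¬R, S} — P is true.
  2. {¬Q, ¬S, ¬U} — ¬U is true.
  3. {T, S} — S is true.
  4. {¬R, ¬P, ¬Q} — ¬R is true.
  5. {¬Q, S, P} — P is true.
  6. {P, ¬Q} — P is true.
  7. {¬R, ¬P} — ¬R is true.
  8. {T, ¬U, ¬R} — ¬R is true.
  9. {S, Q} — S is true.
  10. {U, T} — T is true.
  11. {¬P, ¬U, R} — ¬U is true.
  12. {¬Q, S} — S is true.
  13. {¬Q, R} — ¬Q is true.
  14. {¬Q, R, ¬S} — ¬Q is true.
  15. {P, ¬T} — P is true.
  16. {S, U, ¬R} — S is true.
  17. {Q, T} — T is true.
  18. {¬U, R} — ¬U is true.
  19. {T, ¬P, R} — T is true.
  20. {¬P, ¬R, ¬S} — ¬R is true.
  21. {¬U, ¬R, ¬P} — ¬U is true.
  22. {P, ¬S} — P is true.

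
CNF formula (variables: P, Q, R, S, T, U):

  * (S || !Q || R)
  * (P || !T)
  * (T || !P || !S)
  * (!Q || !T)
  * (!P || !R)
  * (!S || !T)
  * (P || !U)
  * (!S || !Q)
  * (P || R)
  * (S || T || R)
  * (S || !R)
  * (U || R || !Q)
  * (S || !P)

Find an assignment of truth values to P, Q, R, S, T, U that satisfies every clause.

P=False, Q=False, R=True, S=True, T=False, U=False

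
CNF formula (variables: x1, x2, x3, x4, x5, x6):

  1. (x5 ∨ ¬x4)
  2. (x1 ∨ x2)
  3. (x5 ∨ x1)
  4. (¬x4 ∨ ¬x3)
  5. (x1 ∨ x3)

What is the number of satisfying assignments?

22

Split on x1, then x3.
  x1=1, x3=1: forces x4=0; x2, x5, x6 free → 2^3 = 8.
  x1=1, x3=0: x2, x6 free; 3 ways for (x4,x5) × 2^2 = 12.
  x1=0, x3=1: remaining (x2,x4,x5,x6) ∈ {(1,0,1,0); (1,0,1,1)} — 2.
  x1=0, x3=0: a clause becomes empty — 0.
Total: 8 + 12 + 2 + 0 = 22.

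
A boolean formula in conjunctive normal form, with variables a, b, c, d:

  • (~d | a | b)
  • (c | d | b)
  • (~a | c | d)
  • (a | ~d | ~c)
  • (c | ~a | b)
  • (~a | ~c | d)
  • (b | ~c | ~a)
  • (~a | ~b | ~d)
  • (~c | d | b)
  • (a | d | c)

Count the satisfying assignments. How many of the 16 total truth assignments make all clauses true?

2

The models are:
  a=0 b=1 c=0 d=1
  a=0 b=1 c=1 d=0
That's 2 in total.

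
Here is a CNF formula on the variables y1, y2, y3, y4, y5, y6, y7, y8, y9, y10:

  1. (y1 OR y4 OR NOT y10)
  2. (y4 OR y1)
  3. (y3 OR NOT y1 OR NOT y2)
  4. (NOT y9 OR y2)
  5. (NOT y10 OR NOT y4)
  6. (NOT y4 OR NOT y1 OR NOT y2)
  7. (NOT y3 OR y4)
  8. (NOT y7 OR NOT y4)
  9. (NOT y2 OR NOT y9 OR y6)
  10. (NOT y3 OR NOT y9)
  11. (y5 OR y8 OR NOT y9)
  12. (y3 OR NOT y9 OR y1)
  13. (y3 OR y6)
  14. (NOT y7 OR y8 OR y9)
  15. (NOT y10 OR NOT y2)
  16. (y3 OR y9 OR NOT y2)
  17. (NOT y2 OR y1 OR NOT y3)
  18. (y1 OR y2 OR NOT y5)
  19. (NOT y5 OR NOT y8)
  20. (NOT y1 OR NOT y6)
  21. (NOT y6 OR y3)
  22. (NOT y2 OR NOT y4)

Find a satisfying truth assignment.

y1=F  y2=F  y3=T  y4=T  y5=F  y6=F  y7=F  y8=F  y9=F  y10=F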